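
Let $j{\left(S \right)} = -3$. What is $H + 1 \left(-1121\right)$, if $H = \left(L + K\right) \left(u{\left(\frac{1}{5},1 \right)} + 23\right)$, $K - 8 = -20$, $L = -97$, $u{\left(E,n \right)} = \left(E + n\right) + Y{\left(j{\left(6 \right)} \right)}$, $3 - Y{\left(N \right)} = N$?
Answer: $- \frac{22064}{5} \approx -4412.8$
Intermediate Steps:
$Y{\left(N \right)} = 3 - N$
$u{\left(E,n \right)} = 6 + E + n$ ($u{\left(E,n \right)} = \left(E + n\right) + \left(3 - -3\right) = \left(E + n\right) + \left(3 + 3\right) = \left(E + n\right) + 6 = 6 + E + n$)
$K = -12$ ($K = 8 - 20 = -12$)
$H = - \frac{16459}{5}$ ($H = \left(-97 - 12\right) \left(\left(6 + \frac{1}{5} + 1\right) + 23\right) = - 109 \left(\left(6 + \frac{1}{5} + 1\right) + 23\right) = - 109 \left(\frac{36}{5} + 23\right) = \left(-109\right) \frac{151}{5} = - \frac{16459}{5} \approx -3291.8$)
$H + 1 \left(-1121\right) = - \frac{16459}{5} + 1 \left(-1121\right) = - \frac{16459}{5} - 1121 = - \frac{22064}{5}$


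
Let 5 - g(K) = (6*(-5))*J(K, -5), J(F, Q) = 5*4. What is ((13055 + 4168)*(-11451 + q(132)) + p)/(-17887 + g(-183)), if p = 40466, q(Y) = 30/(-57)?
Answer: 3746594263/328358 ≈ 11410.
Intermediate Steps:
q(Y) = -10/19 (q(Y) = 30*(-1/57) = -10/19)
J(F, Q) = 20
g(K) = 605 (g(K) = 5 - 6*(-5)*20 = 5 - (-30)*20 = 5 - 1*(-600) = 5 + 600 = 605)
((13055 + 4168)*(-11451 + q(132)) + p)/(-17887 + g(-183)) = ((13055 + 4168)*(-11451 - 10/19) + 40466)/(-17887 + 605) = (17223*(-217579/19) + 40466)/(-17282) = (-3747363117/19 + 40466)*(-1/17282) = -3746594263/19*(-1/17282) = 3746594263/328358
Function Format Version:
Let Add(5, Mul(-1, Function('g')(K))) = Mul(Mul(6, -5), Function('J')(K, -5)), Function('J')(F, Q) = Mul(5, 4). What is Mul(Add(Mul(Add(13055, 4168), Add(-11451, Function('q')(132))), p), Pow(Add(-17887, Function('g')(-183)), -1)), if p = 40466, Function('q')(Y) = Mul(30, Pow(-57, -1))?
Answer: Rational(3746594263, 328358) ≈ 11410.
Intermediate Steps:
Function('q')(Y) = Rational(-10, 19) (Function('q')(Y) = Mul(30, Rational(-1, 57)) = Rational(-10, 19))
Function('J')(F, Q) = 20
Function('g')(K) = 605 (Function('g')(K) = Add(5, Mul(-1, Mul(Mul(6, -5), 20))) = Add(5, Mul(-1, Mul(-30, 20))) = Add(5, Mul(-1, -600)) = Add(5, 600) = 605)
Mul(Add(Mul(Add(13055, 4168), Add(-11451, Function('q')(132))), p), Pow(Add(-17887, Function('g')(-183)), -1)) = Mul(Add(Mul(Add(13055, 4168), Add(-11451, Rational(-10, 19))), 40466), Pow(Add(-17887, 605), -1)) = Mul(Add(Mul(17223, Rational(-217579, 19)), 40466), Pow(-17282, -1)) = Mul(Add(Rational(-3747363117, 19), 40466), Rational(-1, 17282)) = Mul(Rational(-3746594263, 19), Rational(-1, 17282)) = Rational(3746594263, 328358)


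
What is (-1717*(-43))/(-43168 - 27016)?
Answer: -73831/70184 ≈ -1.0520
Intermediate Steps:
(-1717*(-43))/(-43168 - 27016) = 73831/(-70184) = 73831*(-1/70184) = -73831/70184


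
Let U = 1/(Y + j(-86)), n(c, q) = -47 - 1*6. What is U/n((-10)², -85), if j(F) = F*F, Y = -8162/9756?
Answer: -4878/1911901171 ≈ -2.5514e-6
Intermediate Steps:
Y = -4081/4878 (Y = -8162*1/9756 = -4081/4878 ≈ -0.83661)
j(F) = F²
n(c, q) = -53 (n(c, q) = -47 - 6 = -53)
U = 4878/36073607 (U = 1/(-4081/4878 + (-86)²) = 1/(-4081/4878 + 7396) = 1/(36073607/4878) = 4878/36073607 ≈ 0.00013522)
U/n((-10)², -85) = (4878/36073607)/(-53) = (4878/36073607)*(-1/53) = -4878/1911901171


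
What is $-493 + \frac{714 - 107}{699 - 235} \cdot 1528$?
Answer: $\frac{87343}{58} \approx 1505.9$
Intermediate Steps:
$-493 + \frac{714 - 107}{699 - 235} \cdot 1528 = -493 + \frac{607}{464} \cdot 1528 = -493 + \frac{115937}{58} = \frac{87343}{58}$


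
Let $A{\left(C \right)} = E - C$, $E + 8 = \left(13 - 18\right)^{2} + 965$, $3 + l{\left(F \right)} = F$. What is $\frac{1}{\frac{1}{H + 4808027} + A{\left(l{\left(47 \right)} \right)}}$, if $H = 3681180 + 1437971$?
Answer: $\frac{9927178}{9311692965} \approx 0.0010661$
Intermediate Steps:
$l{\left(F \right)} = -3 + F$
$H = 5119151$
$E = 982$ ($E = -8 + \left(\left(13 - 18\right)^{2} + 965\right) = -8 + \left(\left(-5\right)^{2} + 965\right) = -8 + \left(25 + 965\right) = -8 + 990 = 982$)
$A{\left(C \right)} = 982 - C$
$\frac{1}{\frac{1}{H + 4808027} + A{\left(l{\left(47 \right)} \right)}} = \frac{1}{\frac{1}{5119151 + 4808027} + \left(982 - \left(-3 + 47\right)\right)} = \frac{1}{\frac{1}{9927178} + \left(982 - 44\right)} = \frac{1}{\frac{1}{9927178} + 938} = \frac{1}{\frac{9311692965}{9927178}} = \frac{9927178}{9311692965}$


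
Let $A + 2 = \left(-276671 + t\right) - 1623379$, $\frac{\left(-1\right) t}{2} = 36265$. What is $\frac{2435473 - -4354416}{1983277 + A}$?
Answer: $\frac{6789889}{10695} \approx 634.87$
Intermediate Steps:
$t = -72530$ ($t = \left(-2\right) 36265 = -72530$)
$A = -1972582$ ($A = -2 - 1972580 = -1972582$)
$\frac{2435473 - -4354416}{1983277 + A} = \frac{2435473 - -4354416}{1983277 - 1972582} = \frac{2435473 + 4354416}{10695} = 6789889 \cdot \frac{1}{10695} = \frac{6789889}{10695}$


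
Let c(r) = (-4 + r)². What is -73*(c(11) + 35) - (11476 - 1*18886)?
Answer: 1278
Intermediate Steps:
-73*(c(11) + 35) - (11476 - 1*18886) = -73*((-4 + 11)² + 35) - (11476 - 1*18886) = -73*(7² + 35) - (11476 - 18886) = -73*(49 + 35) - 1*(-7410) = -73*84 + 7410 = -6132 + 7410 = 1278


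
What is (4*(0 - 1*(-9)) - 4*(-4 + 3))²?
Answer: 1600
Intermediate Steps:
(4*(0 - 1*(-9)) - 4*(-4 + 3))² = (4*(0 + 9) - 4*(-1))² = (4*9 + 4)² = (36 + 4)² = 40² = 1600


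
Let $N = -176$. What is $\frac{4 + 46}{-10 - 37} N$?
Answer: $\frac{8800}{47} \approx 187.23$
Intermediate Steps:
$\frac{4 + 46}{-10 - 37} N = \frac{4 + 46}{-10 - 37} \left(-176\right) = \frac{50}{-47} \left(-176\right) = 50 \left(- \frac{1}{47}\right) \left(-176\right) = \left(- \frac{50}{47}\right) \left(-176\right) = \frac{8800}{47}$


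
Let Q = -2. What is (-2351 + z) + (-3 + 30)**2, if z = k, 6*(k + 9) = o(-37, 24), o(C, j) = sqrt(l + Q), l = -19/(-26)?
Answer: -1631 + I*sqrt(858)/156 ≈ -1631.0 + 0.18777*I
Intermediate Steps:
l = 19/26 (l = -19*(-1/26) = 19/26 ≈ 0.73077)
o(C, j) = I*sqrt(858)/26 (o(C, j) = sqrt(19/26 - 2) = sqrt(-33/26) = I*sqrt(858)/26)
k = -9 + I*sqrt(858)/156 (k = -9 + (I*sqrt(858)/26)/6 = -9 + I*sqrt(858)/156 ≈ -9.0 + 0.18777*I)
z = -9 + I*sqrt(858)/156 ≈ -9.0 + 0.18777*I
(-2351 + z) + (-3 + 30)**2 = (-2351 + (-9 + I*sqrt(858)/156)) + (-3 + 30)**2 = (-2360 + I*sqrt(858)/156) + 27**2 = (-2360 + I*sqrt(858)/156) + 729 = -1631 + I*sqrt(858)/156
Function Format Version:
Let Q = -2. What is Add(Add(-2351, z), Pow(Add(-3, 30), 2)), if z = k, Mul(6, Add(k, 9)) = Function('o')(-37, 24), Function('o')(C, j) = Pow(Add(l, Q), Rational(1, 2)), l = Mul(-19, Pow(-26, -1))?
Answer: Add(-1631, Mul(Rational(1, 156), I, Pow(858, Rational(1, 2)))) ≈ Add(-1631.0, Mul(0.18777, I))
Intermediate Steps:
l = Rational(19, 26) (l = Mul(-19, Rational(-1, 26)) = Rational(19, 26) ≈ 0.73077)
Function('o')(C, j) = Mul(Rational(1, 26), I, Pow(858, Rational(1, 2))) (Function('o')(C, j) = Pow(Add(Rational(19, 26), -2), Rational(1, 2)) = Pow(Rational(-33, 26), Rational(1, 2)) = Mul(Rational(1, 26), I, Pow(858, Rational(1, 2))))
k = Add(-9, Mul(Rational(1, 156), I, Pow(858, Rational(1, 2)))) (k = Add(-9, Mul(Rational(1, 6), Mul(Rational(1, 26), I, Pow(858, Rational(1, 2))))) = Add(-9, Mul(Rational(1, 156), I, Pow(858, Rational(1, 2)))) ≈ Add(-9.0000, Mul(0.18777, I)))
z = Add(-9, Mul(Rational(1, 156), I, Pow(858, Rational(1, 2)))) ≈ Add(-9.0000, Mul(0.18777, I))
Add(Add(-2351, z), Pow(Add(-3, 30), 2)) = Add(Add(-2351, Add(-9, Mul(Rational(1, 156), I, Pow(858, Rational(1, 2))))), Pow(Add(-3, 30), 2)) = Add(Add(-2360, Mul(Rational(1, 156), I, Pow(858, Rational(1, 2)))), Pow(27, 2)) = Add(Add(-2360, Mul(Rational(1, 156), I, Pow(858, Rational(1, 2)))), 729) = Add(-1631, Mul(Rational(1, 156), I, Pow(858, Rational(1, 2))))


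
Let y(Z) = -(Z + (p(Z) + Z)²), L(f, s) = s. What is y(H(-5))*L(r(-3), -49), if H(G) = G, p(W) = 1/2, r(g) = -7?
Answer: 2989/4 ≈ 747.25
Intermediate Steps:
p(W) = ½
y(Z) = -Z - (½ + Z)² (y(Z) = -(Z + (½ + Z)²) = -Z - (½ + Z)²)
y(H(-5))*L(r(-3), -49) = (-¼ - 1*(-5)² - 2*(-5))*(-49) = (-¼ - 1*25 + 10)*(-49) = (-¼ - 25 + 10)*(-49) = -61/4*(-49) = 2989/4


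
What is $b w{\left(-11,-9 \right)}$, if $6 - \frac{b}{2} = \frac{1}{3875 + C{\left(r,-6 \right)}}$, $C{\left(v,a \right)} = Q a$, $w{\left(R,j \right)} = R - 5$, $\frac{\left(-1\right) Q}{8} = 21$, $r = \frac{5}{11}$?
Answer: $- \frac{937504}{4883} \approx -191.99$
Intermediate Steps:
$r = \frac{5}{11}$ ($r = 5 \cdot \frac{1}{11} = \frac{5}{11} \approx 0.45455$)
$Q = -168$ ($Q = \left(-8\right) 21 = -168$)
$w{\left(R,j \right)} = -5 + R$
$C{\left(v,a \right)} = - 168 a$
$b = \frac{58594}{4883}$ ($b = 12 - \frac{2}{3875 - -1008} = 12 - \frac{2}{3875 + 1008} = 12 - \frac{2}{4883} = \frac{58594}{4883} \approx 12.0$)
$b w{\left(-11,-9 \right)} = \frac{58594 \left(-5 - 11\right)}{4883} = \frac{58594}{4883} \left(-16\right) = - \frac{937504}{4883}$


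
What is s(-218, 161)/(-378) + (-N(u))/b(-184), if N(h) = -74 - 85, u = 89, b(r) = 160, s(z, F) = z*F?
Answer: 405413/4320 ≈ 93.846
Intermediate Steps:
s(z, F) = F*z
N(h) = -159
s(-218, 161)/(-378) + (-N(u))/b(-184) = (161*(-218))/(-378) - 1*(-159)/160 = -35098*(-1/378) + 159*(1/160) = 2507/27 + 159/160 = 405413/4320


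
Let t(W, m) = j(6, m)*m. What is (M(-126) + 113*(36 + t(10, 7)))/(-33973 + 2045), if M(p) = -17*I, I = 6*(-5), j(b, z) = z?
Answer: -10115/31928 ≈ -0.31681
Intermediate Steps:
I = -30
t(W, m) = m**2 (t(W, m) = m*m = m**2)
M(p) = 510 (M(p) = -17*(-30) = 510)
(M(-126) + 113*(36 + t(10, 7)))/(-33973 + 2045) = (510 + 113*(36 + 7**2))/(-33973 + 2045) = (510 + 113*(36 + 49))/(-31928) = (510 + 113*85)*(-1/31928) = (510 + 9605)*(-1/31928) = 10115*(-1/31928) = -10115/31928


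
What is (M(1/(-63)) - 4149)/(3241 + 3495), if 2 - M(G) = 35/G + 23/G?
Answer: -493/6736 ≈ -0.073189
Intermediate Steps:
M(G) = 2 - 58/G (M(G) = 2 - (35/G + 23/G) = 2 - 58/G)
(M(1/(-63)) - 4149)/(3241 + 3495) = ((2 - 58/(1/(-63))) - 4149)/(3241 + 3495) = ((2 - 58/(-1/63)) - 4149)/6736 = ((2 - 58*(-63)) - 4149)*(1/6736) = ((2 + 3654) - 4149)*(1/6736) = (3656 - 4149)*(1/6736) = -493*1/6736 = -493/6736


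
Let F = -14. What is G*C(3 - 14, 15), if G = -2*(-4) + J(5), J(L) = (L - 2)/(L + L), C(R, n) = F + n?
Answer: 83/10 ≈ 8.3000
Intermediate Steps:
C(R, n) = -14 + n
J(L) = (-2 + L)/(2*L) (J(L) = (-2 + L)/((2*L)) = (-2 + L)*(1/(2*L)) = (-2 + L)/(2*L))
G = 83/10 (G = -2*(-4) + (1/2)*(-2 + 5)/5 = 8 + (1/2)*(1/5)*3 = 8 + 3/10 = 83/10 ≈ 8.3000)
G*C(3 - 14, 15) = 83*(-14 + 15)/10 = (83/10)*1 = 83/10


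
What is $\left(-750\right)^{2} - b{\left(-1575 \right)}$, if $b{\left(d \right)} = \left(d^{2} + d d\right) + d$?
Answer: $-4397175$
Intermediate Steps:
$b{\left(d \right)} = d + 2 d^{2}$ ($b{\left(d \right)} = \left(d^{2} + d^{2}\right) + d = 2 d^{2} + d = d + 2 d^{2}$)
$\left(-750\right)^{2} - b{\left(-1575 \right)} = \left(-750\right)^{2} - - 1575 \left(1 + 2 \left(-1575\right)\right) = 562500 - - 1575 \left(1 - 3150\right) = 562500 - \left(-1575\right) \left(-3149\right) = 562500 - 4959675 = -4397175$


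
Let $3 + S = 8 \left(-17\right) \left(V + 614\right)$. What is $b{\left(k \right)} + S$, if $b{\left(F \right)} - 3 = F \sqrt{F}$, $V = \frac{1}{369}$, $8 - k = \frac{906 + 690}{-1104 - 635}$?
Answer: $- \frac{30813112}{369} + \frac{31016 \sqrt{6742103}}{3024121} \approx -83478.0$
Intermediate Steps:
$k = \frac{15508}{1739}$ ($k = 8 - \frac{906 + 690}{-1104 - 635} = 8 - \frac{1596}{-1739} = 8 - 1596 \left(- \frac{1}{1739}\right) = 8 - - \frac{1596}{1739} = 8 + \frac{1596}{1739} = \frac{15508}{1739} \approx 8.9178$)
$V = \frac{1}{369} \approx 0.00271$
$b{\left(F \right)} = 3 + F^{\frac{3}{2}}$ ($b{\left(F \right)} = 3 + F \sqrt{F} = 3 + F^{\frac{3}{2}}$)
$S = - \frac{30814219}{369}$ ($S = -3 + 8 \left(-17\right) \left(\frac{1}{369} + 614\right) = -3 - \frac{30813112}{369} = - \frac{30814219}{369} \approx -83507.0$)
$b{\left(k \right)} + S = \left(3 + \left(\frac{15508}{1739}\right)^{\frac{3}{2}}\right) - \frac{30814219}{369} = \left(3 + \frac{31016 \sqrt{6742103}}{3024121}\right) - \frac{30814219}{369} = - \frac{30813112}{369} + \frac{31016 \sqrt{6742103}}{3024121}$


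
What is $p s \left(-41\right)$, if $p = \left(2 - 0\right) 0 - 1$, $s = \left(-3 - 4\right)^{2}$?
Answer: $2009$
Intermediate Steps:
$s = 49$ ($s = \left(-7\right)^{2} = 49$)
$p = -1$ ($p = \left(2 + 0\right) 0 - 1 = 2 \cdot 0 - 1 = 0 - 1 = -1$)
$p s \left(-41\right) = \left(-1\right) 49 \left(-41\right) = \left(-49\right) \left(-41\right) = 2009$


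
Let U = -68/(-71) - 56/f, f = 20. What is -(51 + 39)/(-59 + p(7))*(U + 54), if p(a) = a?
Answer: 83322/923 ≈ 90.273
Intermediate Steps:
U = -654/355 (U = -68/(-71) - 56/20 = -68*(-1/71) - 56*1/20 = 68/71 - 14/5 = -654/355 ≈ -1.8423)
-(51 + 39)/(-59 + p(7))*(U + 54) = -(51 + 39)/(-59 + 7)*(-654/355 + 54) = -90/(-52)*18516/355 = -90*(-1/52)*18516/355 = -(-45)*18516/(26*355) = -1*(-83322/923) = 83322/923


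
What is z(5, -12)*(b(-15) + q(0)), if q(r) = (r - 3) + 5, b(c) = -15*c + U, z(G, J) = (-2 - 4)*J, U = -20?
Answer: 14904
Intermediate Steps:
z(G, J) = -6*J
b(c) = -20 - 15*c (b(c) = -15*c - 20 = -20 - 15*c)
q(r) = 2 + r (q(r) = (-3 + r) + 5 = 2 + r)
z(5, -12)*(b(-15) + q(0)) = (-6*(-12))*((-20 - 15*(-15)) + (2 + 0)) = 72*((-20 + 225) + 2) = 72*(205 + 2) = 72*207 = 14904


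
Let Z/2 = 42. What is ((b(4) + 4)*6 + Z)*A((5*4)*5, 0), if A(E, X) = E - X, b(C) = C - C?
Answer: 10800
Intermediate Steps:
b(C) = 0
Z = 84 (Z = 2*42 = 84)
((b(4) + 4)*6 + Z)*A((5*4)*5, 0) = ((0 + 4)*6 + 84)*((5*4)*5 - 1*0) = (4*6 + 84)*(20*5 + 0) = (24 + 84)*(100 + 0) = 108*100 = 10800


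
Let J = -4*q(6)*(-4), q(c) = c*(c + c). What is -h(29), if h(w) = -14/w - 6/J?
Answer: 2717/5568 ≈ 0.48797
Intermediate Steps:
q(c) = 2*c² (q(c) = c*(2*c) = 2*c²)
J = 1152 (J = -8*6²*(-4) = -8*36*(-4) = -4*72*(-4) = -288*(-4) = 1152)
h(w) = -1/192 - 14/w (h(w) = -14/w - 6/1152 = -14/w - 6*1/1152 = -14/w - 1/192 = -1/192 - 14/w)
-h(29) = -(-2688 - 1*29)/(192*29) = -(-2688 - 29)/(192*29) = -(-2717)/(192*29) = -1*(-2717/5568) = 2717/5568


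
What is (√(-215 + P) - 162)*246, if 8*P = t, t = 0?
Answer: -39852 + 246*I*√215 ≈ -39852.0 + 3607.1*I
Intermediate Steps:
P = 0 (P = (⅛)*0 = 0)
(√(-215 + P) - 162)*246 = (√(-215 + 0) - 162)*246 = (√(-215) - 162)*246 = (I*√215 - 162)*246 = (-162 + I*√215)*246 = -39852 + 246*I*√215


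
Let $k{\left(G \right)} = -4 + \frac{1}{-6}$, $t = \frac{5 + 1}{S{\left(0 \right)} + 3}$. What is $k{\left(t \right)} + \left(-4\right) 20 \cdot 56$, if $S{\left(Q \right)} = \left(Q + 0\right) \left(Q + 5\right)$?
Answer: $- \frac{26905}{6} \approx -4484.2$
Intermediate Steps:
$S{\left(Q \right)} = Q \left(5 + Q\right)$
$t = 2$ ($t = \frac{5 + 1}{0 \left(5 + 0\right) + 3} = \frac{6}{0 \cdot 5 + 3} = \frac{6}{0 + 3} = \frac{6}{3} = 6 \cdot \frac{1}{3} = 2$)
$k{\left(G \right)} = - \frac{25}{6}$ ($k{\left(G \right)} = -4 - \frac{1}{6} = - \frac{25}{6}$)
$k{\left(t \right)} + \left(-4\right) 20 \cdot 56 = - \frac{25}{6} + \left(-4\right) 20 \cdot 56 = - \frac{25}{6} - 4480 = - \frac{26905}{6}$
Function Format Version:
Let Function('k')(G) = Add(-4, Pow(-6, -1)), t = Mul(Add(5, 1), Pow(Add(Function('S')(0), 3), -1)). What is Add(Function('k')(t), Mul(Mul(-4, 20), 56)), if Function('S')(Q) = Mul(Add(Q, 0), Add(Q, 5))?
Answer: Rational(-26905, 6) ≈ -4484.2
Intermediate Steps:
Function('S')(Q) = Mul(Q, Add(5, Q))
t = 2 (t = Mul(Add(5, 1), Pow(Add(Mul(0, Add(5, 0)), 3), -1)) = Mul(6, Pow(Add(Mul(0, 5), 3), -1)) = Mul(6, Pow(Add(0, 3), -1)) = Mul(6, Pow(3, -1)) = Mul(6, Rational(1, 3)) = 2)
Function('k')(G) = Rational(-25, 6) (Function('k')(G) = Add(-4, Rational(-1, 6)) = Rational(-25, 6))
Add(Function('k')(t), Mul(Mul(-4, 20), 56)) = Add(Rational(-25, 6), Mul(Mul(-4, 20), 56)) = Add(Rational(-25, 6), Mul(-80, 56)) = Add(Rational(-25, 6), -4480) = Rational(-26905, 6)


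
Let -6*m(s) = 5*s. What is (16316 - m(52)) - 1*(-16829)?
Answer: 99565/3 ≈ 33188.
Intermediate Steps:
m(s) = -5*s/6
(16316 - m(52)) - 1*(-16829) = (16316 - (-5)*52/6) - 1*(-16829) = (16316 - 1*(-130/3)) + 16829 = (16316 + 130/3) + 16829 = 49078/3 + 16829 = 99565/3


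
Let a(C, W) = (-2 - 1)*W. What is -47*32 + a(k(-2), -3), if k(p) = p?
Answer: -1495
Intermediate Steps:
a(C, W) = -3*W
-47*32 + a(k(-2), -3) = -47*32 - 3*(-3) = -1504 + 9 = -1495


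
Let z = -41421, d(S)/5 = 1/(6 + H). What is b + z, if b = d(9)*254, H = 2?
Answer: -165049/4 ≈ -41262.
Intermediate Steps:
d(S) = 5/8 (d(S) = 5/(6 + 2) = 5/8)
b = 635/4 (b = (5/8)*254 = 635/4 ≈ 158.75)
b + z = 635/4 - 41421 = -165049/4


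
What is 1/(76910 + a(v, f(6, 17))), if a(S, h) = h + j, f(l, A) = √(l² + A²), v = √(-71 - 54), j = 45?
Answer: 15391/1184414340 - √13/1184414340 ≈ 1.2992e-5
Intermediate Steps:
v = 5*I*√5 (v = √(-125) = 5*I*√5 ≈ 11.18*I)
f(l, A) = √(A² + l²)
a(S, h) = 45 + h (a(S, h) = h + 45 = 45 + h)
1/(76910 + a(v, f(6, 17))) = 1/(76910 + (45 + √(17² + 6²))) = 1/(76910 + (45 + √(289 + 36))) = 1/(76910 + (45 + √325)) = 1/(76910 + (45 + 5*√13)) = 1/(76955 + 5*√13)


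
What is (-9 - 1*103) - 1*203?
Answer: -315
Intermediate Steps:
(-9 - 1*103) - 1*203 = (-9 - 103) - 203 = -112 - 203 = -315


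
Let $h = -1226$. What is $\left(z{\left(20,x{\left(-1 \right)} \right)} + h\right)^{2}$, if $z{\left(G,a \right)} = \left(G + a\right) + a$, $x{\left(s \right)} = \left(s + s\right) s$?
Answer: $1444804$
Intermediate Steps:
$x{\left(s \right)} = 2 s^{2}$ ($x{\left(s \right)} = 2 s s = 2 s^{2}$)
$z{\left(G,a \right)} = G + 2 a$
$\left(z{\left(20,x{\left(-1 \right)} \right)} + h\right)^{2} = \left(\left(20 + 2 \cdot 2 \left(-1\right)^{2}\right) - 1226\right)^{2} = \left(\left(20 + 2 \cdot 2 \cdot 1\right) - 1226\right)^{2} = \left(\left(20 + 2 \cdot 2\right) - 1226\right)^{2} = \left(\left(20 + 4\right) - 1226\right)^{2} = \left(24 - 1226\right)^{2} = \left(-1202\right)^{2} = 1444804$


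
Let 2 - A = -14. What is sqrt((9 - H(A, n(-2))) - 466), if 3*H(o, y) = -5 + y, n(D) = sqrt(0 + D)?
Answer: sqrt(-4098 - 3*I*sqrt(2))/3 ≈ 0.011046 - 21.339*I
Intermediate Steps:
A = 16 (A = 2 - 1*(-14) = 2 + 14 = 16)
n(D) = sqrt(D)
H(o, y) = -5/3 + y/3 (H(o, y) = (-5 + y)/3 = -5/3 + y/3)
sqrt((9 - H(A, n(-2))) - 466) = sqrt((9 - (-5/3 + sqrt(-2)/3)) - 466) = sqrt((9 - (-5/3 + (I*sqrt(2))/3)) - 466) = sqrt((9 - (-5/3 + I*sqrt(2)/3)) - 466) = sqrt((9 + (5/3 - I*sqrt(2)/3)) - 466) = sqrt((32/3 - I*sqrt(2)/3) - 466) = sqrt(-1366/3 - I*sqrt(2)/3)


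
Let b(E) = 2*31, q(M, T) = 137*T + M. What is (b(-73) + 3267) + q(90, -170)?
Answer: -19871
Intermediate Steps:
q(M, T) = M + 137*T
b(E) = 62
(b(-73) + 3267) + q(90, -170) = (62 + 3267) + (90 + 137*(-170)) = 3329 + (90 - 23290) = 3329 - 23200 = -19871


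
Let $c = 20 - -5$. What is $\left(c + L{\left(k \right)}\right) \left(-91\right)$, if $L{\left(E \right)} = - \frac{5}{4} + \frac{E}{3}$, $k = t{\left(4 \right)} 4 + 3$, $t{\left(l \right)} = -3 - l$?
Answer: $- \frac{16835}{12} \approx -1402.9$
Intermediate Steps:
$k = -25$ ($k = \left(-3 - 4\right) 4 + 3 = \left(-7\right) 4 + 3 = -28 + 3 = -25$)
$c = 25$ ($c = 20 + 5 = 25$)
$L{\left(E \right)} = - \frac{5}{4} + \frac{E}{3}$ ($L{\left(E \right)} = \left(-5\right) \frac{1}{4} + E \frac{1}{3} = - \frac{5}{4} + \frac{E}{3}$)
$\left(c + L{\left(k \right)}\right) \left(-91\right) = \left(25 + \left(- \frac{5}{4} + \frac{1}{3} \left(-25\right)\right)\right) \left(-91\right) = \left(25 - \frac{115}{12}\right) \left(-91\right) = \frac{185}{12} \left(-91\right) = - \frac{16835}{12}$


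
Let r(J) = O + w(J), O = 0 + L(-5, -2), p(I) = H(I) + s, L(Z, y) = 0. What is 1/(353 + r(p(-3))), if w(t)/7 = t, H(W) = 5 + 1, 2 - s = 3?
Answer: 1/388 ≈ 0.0025773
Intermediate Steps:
s = -1 (s = 2 - 1*3 = 2 - 3 = -1)
H(W) = 6
w(t) = 7*t
p(I) = 5 (p(I) = 6 - 1 = 5)
O = 0 (O = 0 + 0 = 0)
r(J) = 7*J (r(J) = 0 + 7*J = 7*J)
1/(353 + r(p(-3))) = 1/(353 + 7*5) = 1/(353 + 35) = 1/388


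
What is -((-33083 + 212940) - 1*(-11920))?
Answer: -191777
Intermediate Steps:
-((-33083 + 212940) - 1*(-11920)) = -(179857 + 11920) = -1*191777 = -191777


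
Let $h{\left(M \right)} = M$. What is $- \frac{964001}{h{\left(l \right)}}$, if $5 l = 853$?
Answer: $- \frac{4820005}{853} \approx -5650.6$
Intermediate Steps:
$l = \frac{853}{5}$ ($l = \frac{1}{5} \cdot 853 = \frac{853}{5} \approx 170.6$)
$- \frac{964001}{h{\left(l \right)}} = - \frac{964001}{\frac{853}{5}} = \left(-964001\right) \frac{5}{853} = - \frac{4820005}{853}$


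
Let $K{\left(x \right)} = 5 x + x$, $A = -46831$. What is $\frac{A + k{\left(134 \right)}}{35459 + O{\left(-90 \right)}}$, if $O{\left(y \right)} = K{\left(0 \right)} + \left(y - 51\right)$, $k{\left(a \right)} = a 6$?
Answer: $- \frac{46027}{35318} \approx -1.3032$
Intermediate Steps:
$K{\left(x \right)} = 6 x$
$k{\left(a \right)} = 6 a$
$O{\left(y \right)} = -51 + y$ ($O{\left(y \right)} = 6 \cdot 0 + \left(y - 51\right) = 0 + \left(-51 + y\right) = -51 + y$)
$\frac{A + k{\left(134 \right)}}{35459 + O{\left(-90 \right)}} = \frac{-46831 + 6 \cdot 134}{35459 - 141} = \frac{-46831 + 804}{35459 - 141} = - \frac{46027}{35318}$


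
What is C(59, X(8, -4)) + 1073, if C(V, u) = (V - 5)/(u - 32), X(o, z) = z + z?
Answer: 21433/20 ≈ 1071.7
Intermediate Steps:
X(o, z) = 2*z
C(V, u) = (-5 + V)/(-32 + u)
C(59, X(8, -4)) + 1073 = (-5 + 59)/(-32 + 2*(-4)) + 1073 = 54/(-32 - 8) + 1073 = 54/(-40) + 1073 = -1/40*54 + 1073 = -27/20 + 1073 = 21433/20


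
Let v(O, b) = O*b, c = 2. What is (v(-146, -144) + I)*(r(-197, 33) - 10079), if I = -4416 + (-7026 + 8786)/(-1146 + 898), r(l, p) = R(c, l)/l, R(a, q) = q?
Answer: -5186420984/31 ≈ -1.6730e+8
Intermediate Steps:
r(l, p) = 1 (r(l, p) = l/l = 1)
I = -137116/31 (I = -4416 + 1760/(-248) = -4416 + 1760*(-1/248) = -4416 - 220/31 = -137116/31 ≈ -4423.1)
(v(-146, -144) + I)*(r(-197, 33) - 10079) = (-146*(-144) - 137116/31)*(1 - 10079) = (21024 - 137116/31)*(-10078) = (514628/31)*(-10078) = -5186420984/31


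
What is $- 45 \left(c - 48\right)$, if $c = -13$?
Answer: $2745$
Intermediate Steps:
$- 45 \left(c - 48\right) = - 45 \left(-13 - 48\right) = \left(-45\right) \left(-61\right) = 2745$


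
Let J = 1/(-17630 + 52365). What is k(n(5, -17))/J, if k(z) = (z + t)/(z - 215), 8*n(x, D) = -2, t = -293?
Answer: 13581385/287 ≈ 47322.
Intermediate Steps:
n(x, D) = -1/4 (n(x, D) = (1/8)*(-2) = -1/4)
k(z) = (-293 + z)/(-215 + z) (k(z) = (z - 293)/(z - 215) = (-293 + z)/(-215 + z))
J = 1/34735 ≈ 2.8789e-5
k(n(5, -17))/J = ((-293 - 1/4)/(-215 - 1/4))/(1/34735) = (-1173/4/(-861/4))*34735 = -4/861*(-1173/4)*34735 = (391/287)*34735 = 13581385/287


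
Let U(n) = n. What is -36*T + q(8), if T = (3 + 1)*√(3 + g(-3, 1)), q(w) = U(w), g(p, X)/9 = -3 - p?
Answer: 8 - 144*√3 ≈ -241.42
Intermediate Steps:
g(p, X) = -27 - 9*p (g(p, X) = 9*(-3 - p) = -27 - 9*p)
q(w) = w
T = 4*√3 (T = (3 + 1)*√(3 + (-27 - 9*(-3))) = 4*√(3 + (-27 + 27)) = 4*√(3 + 0) = 4*√3 ≈ 6.9282)
-36*T + q(8) = -144*√3 + 8 = 8 - 144*√3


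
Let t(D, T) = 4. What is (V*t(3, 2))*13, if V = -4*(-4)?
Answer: 832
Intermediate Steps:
V = 16
(V*t(3, 2))*13 = (16*4)*13 = 64*13 = 832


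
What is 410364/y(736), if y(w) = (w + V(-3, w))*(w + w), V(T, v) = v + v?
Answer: 34197/270848 ≈ 0.12626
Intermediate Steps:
V(T, v) = 2*v
y(w) = 6*w² (y(w) = (w + 2*w)*(w + w) = (3*w)*(2*w) = 6*w²)
410364/y(736) = 410364/((6*736²)) = 410364/((6*541696)) = 410364/3250176 = 410364*(1/3250176) = 34197/270848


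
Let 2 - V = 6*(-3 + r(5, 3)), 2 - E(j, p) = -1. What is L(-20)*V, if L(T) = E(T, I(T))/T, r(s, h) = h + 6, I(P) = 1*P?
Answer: 51/10 ≈ 5.1000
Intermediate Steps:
I(P) = P
E(j, p) = 3 (E(j, p) = 2 - 1*(-1) = 2 + 1 = 3)
r(s, h) = 6 + h
L(T) = 3/T
V = -34 (V = 2 - 6*(-3 + (6 + 3)) = 2 - 6*(-3 + 9) = 2 - 6*6 = 2 - 1*36 = 2 - 36 = -34)
L(-20)*V = (3/(-20))*(-34) = (3*(-1/20))*(-34) = -3/20*(-34) = 51/10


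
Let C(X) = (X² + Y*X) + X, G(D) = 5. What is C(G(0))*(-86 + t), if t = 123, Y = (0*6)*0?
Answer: 1110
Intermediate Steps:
Y = 0 (Y = 0*0 = 0)
C(X) = X + X² (C(X) = (X² + 0*X) + X = (X² + 0) + X = X² + X = X + X²)
C(G(0))*(-86 + t) = (5*(1 + 5))*(-86 + 123) = (5*6)*37 = 30*37 = 1110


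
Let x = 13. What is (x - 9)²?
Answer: 16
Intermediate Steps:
(x - 9)² = (13 - 9)² = 4² = 16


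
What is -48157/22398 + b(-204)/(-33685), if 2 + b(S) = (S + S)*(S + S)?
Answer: -5350584421/754476630 ≈ -7.0918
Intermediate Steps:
b(S) = -2 + 4*S**2 (b(S) = -2 + (S + S)*(S + S) = -2 + (2*S)*(2*S) = -2 + 4*S**2)
-48157/22398 + b(-204)/(-33685) = -48157/22398 + (-2 + 4*(-204)**2)/(-33685) = -48157*1/22398 + (-2 + 4*41616)*(-1/33685) = -48157/22398 + (-2 + 166464)*(-1/33685) = -48157/22398 + 166462*(-1/33685) = -48157/22398 - 166462/33685 = -5350584421/754476630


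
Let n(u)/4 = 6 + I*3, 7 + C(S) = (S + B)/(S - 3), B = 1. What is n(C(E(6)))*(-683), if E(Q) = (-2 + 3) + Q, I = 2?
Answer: -32784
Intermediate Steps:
E(Q) = 1 + Q
C(S) = -7 + (1 + S)/(-3 + S) (C(S) = -7 + (S + 1)/(S - 3) = -7 + (1 + S)/(-3 + S))
n(u) = 48 (n(u) = 4*(6 + 2*3) = 4*(6 + 6) = 4*12 = 48)
n(C(E(6)))*(-683) = 48*(-683) = -32784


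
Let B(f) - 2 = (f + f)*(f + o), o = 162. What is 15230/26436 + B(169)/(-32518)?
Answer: -615602635/214911462 ≈ -2.8644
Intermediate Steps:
B(f) = 2 + 2*f*(162 + f) (B(f) = 2 + (f + f)*(f + 162) = 2 + (2*f)*(162 + f) = 2 + 2*f*(162 + f))
15230/26436 + B(169)/(-32518) = 15230/26436 + (2 + 2*169**2 + 324*169)/(-32518) = 15230*(1/26436) + (2 + 2*28561 + 54756)*(-1/32518) = 7615/13218 + (2 + 57122 + 54756)*(-1/32518) = 7615/13218 + 111880*(-1/32518) = 7615/13218 - 55940/16259 = -615602635/214911462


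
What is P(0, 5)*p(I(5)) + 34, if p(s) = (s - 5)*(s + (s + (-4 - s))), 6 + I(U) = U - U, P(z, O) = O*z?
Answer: 34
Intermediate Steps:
I(U) = -6 (I(U) = -6 + (U - U) = -6 + 0 = -6)
p(s) = (-5 + s)*(-4 + s) (p(s) = (-5 + s)*(s - 4) = (-5 + s)*(-4 + s))
P(0, 5)*p(I(5)) + 34 = (5*0)*(20 + (-6)² - 9*(-6)) + 34 = 0*(20 + 36 + 54) + 34 = 0*110 + 34 = 0 + 34 = 34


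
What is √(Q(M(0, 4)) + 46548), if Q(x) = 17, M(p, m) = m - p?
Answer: √46565 ≈ 215.79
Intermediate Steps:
√(Q(M(0, 4)) + 46548) = √(17 + 46548) = √46565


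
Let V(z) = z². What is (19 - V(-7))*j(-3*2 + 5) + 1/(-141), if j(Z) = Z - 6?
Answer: 29609/141 ≈ 209.99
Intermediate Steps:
j(Z) = -6 + Z
(19 - V(-7))*j(-3*2 + 5) + 1/(-141) = (19 - 1*(-7)²)*(-6 + (-3*2 + 5)) + 1/(-141) = (19 - 1*49)*(-6 + (-6 + 5)) - 1/141 = (19 - 49)*(-6 - 1) - 1/141 = -30*(-7) - 1/141 = 210 - 1/141 = 29609/141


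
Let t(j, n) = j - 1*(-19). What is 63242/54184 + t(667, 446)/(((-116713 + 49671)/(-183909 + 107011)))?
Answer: 715638938829/908150932 ≈ 788.02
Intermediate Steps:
t(j, n) = 19 + j (t(j, n) = j + 19 = 19 + j)
63242/54184 + t(667, 446)/(((-116713 + 49671)/(-183909 + 107011))) = 63242/54184 + (19 + 667)/(((-116713 + 49671)/(-183909 + 107011))) = 63242*(1/54184) + 686/((-67042/(-76898))) = 31621/27092 + 686/((-67042*(-1/76898))) = 31621/27092 + 686/(33521/38449) = 31621/27092 + 686*(38449/33521) = 31621/27092 + 26376014/33521 = 715638938829/908150932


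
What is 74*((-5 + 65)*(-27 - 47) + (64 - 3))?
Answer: -324046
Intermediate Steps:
74*((-5 + 65)*(-27 - 47) + (64 - 3)) = 74*(60*(-74) + 61) = 74*(-4440 + 61) = 74*(-4379) = -324046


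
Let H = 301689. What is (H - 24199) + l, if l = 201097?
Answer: 478587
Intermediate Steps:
(H - 24199) + l = (301689 - 24199) + 201097 = 277490 + 201097 = 478587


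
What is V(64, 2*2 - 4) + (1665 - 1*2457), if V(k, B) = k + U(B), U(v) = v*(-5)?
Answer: -728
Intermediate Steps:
U(v) = -5*v
V(k, B) = k - 5*B
V(64, 2*2 - 4) + (1665 - 1*2457) = (64 - 5*(2*2 - 4)) + (1665 - 1*2457) = (64 - 5*(4 - 4)) + (1665 - 2457) = (64 - 5*0) - 792 = (64 + 0) - 792 = 64 - 792 = -728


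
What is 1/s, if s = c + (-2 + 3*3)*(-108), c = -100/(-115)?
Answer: -23/17368 ≈ -0.0013243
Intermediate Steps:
c = 20/23 (c = -100*(-1/115) = 20/23 ≈ 0.86957)
s = -17368/23 (s = 20/23 + (-2 + 3*3)*(-108) = 20/23 + (-2 + 9)*(-108) = 20/23 + 7*(-108) = 20/23 - 756 = -17368/23 ≈ -755.13)
1/s = 1/(-17368/23) = -23/17368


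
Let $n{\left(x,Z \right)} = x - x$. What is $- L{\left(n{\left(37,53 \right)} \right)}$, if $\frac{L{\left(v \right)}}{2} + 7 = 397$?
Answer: $-780$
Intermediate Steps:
$n{\left(x,Z \right)} = 0$
$L{\left(v \right)} = 780$ ($L{\left(v \right)} = -14 + 2 \cdot 397 = -14 + 794 = 780$)
$- L{\left(n{\left(37,53 \right)} \right)} = \left(-1\right) 780 = -780$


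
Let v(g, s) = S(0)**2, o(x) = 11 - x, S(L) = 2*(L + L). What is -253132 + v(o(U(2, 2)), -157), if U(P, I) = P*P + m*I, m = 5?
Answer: -253132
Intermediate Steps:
S(L) = 4*L (S(L) = 2*(2*L) = 4*L)
U(P, I) = P**2 + 5*I (U(P, I) = P*P + 5*I = P**2 + 5*I)
v(g, s) = 0 (v(g, s) = (4*0)**2 = 0**2 = 0)
-253132 + v(o(U(2, 2)), -157) = -253132 + 0 = -253132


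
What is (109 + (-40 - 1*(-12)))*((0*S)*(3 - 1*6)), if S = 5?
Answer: 0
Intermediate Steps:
(109 + (-40 - 1*(-12)))*((0*S)*(3 - 1*6)) = (109 + (-40 - 1*(-12)))*((0*5)*(3 - 1*6)) = (109 + (-40 + 12))*(0*(3 - 6)) = (109 - 28)*(0*(-3)) = 81*0 = 0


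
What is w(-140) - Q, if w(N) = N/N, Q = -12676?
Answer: 12677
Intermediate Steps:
w(N) = 1
w(-140) - Q = 1 - 1*(-12676) = 1 + 12676 = 12677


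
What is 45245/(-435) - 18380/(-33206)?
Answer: -149441017/1444461 ≈ -103.46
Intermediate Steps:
45245/(-435) - 18380/(-33206) = 45245*(-1/435) - 18380*(-1/33206) = -9049/87 + 9190/16603 = -149441017/1444461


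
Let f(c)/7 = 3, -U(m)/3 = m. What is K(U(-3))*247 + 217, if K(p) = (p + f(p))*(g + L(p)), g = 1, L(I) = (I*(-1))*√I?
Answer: -192443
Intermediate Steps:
U(m) = -3*m
f(c) = 21 (f(c) = 7*3 = 21)
L(I) = -I^(3/2) (L(I) = (-I)*√I = -I^(3/2))
K(p) = (1 - p^(3/2))*(21 + p) (K(p) = (p + 21)*(1 - p^(3/2)) = (21 + p)*(1 - p^(3/2)) = (1 - p^(3/2))*(21 + p))
K(U(-3))*247 + 217 = (21 - 3*(-3) - (-3*(-3))^(5/2) - 21*(-3*(-3))^(3/2))*247 + 217 = (21 + 9 - 9^(5/2) - 21*9^(3/2))*247 + 217 = (21 + 9 - 1*243 - 21*27)*247 + 217 = (21 + 9 - 243 - 567)*247 + 217 = -780*247 + 217 = -192660 + 217 = -192443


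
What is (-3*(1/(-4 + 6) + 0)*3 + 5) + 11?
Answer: 23/2 ≈ 11.500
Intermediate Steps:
(-3*(1/(-4 + 6) + 0)*3 + 5) + 11 = (-3*(1/2 + 0)*3 + 5) + 11 = (-3*1/2*3 + 5) + 11 = (-3/2*3 + 5) + 11 = (-9/2 + 5) + 11 = 1/2 + 11 = 23/2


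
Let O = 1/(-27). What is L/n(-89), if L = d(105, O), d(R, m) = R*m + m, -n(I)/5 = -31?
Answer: -106/4185 ≈ -0.025329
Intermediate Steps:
O = -1/27 ≈ -0.037037
n(I) = 155 (n(I) = -5*(-31) = 155)
d(R, m) = m + R*m
L = -106/27 (L = -(1 + 105)/27 = -1/27*106 = -106/27 ≈ -3.9259)
L/n(-89) = -106/27/155 = -106/27*1/155 = -106/4185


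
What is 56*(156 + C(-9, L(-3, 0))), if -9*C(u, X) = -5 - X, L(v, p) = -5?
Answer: 8736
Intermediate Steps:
C(u, X) = 5/9 + X/9 (C(u, X) = -(-5 - X)/9 = 5/9 + X/9)
56*(156 + C(-9, L(-3, 0))) = 56*(156 + (5/9 + (1/9)*(-5))) = 56*(156 + (5/9 - 5/9)) = 56*(156 + 0) = 56*156 = 8736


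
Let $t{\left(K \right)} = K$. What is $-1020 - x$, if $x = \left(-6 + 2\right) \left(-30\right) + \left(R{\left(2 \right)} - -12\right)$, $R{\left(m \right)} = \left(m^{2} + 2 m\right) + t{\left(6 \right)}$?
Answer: $-1166$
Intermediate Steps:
$R{\left(m \right)} = 6 + m^{2} + 2 m$ ($R{\left(m \right)} = \left(m^{2} + 2 m\right) + 6 = 6 + m^{2} + 2 m$)
$x = 146$ ($x = \left(-6 + 2\right) \left(-30\right) + \left(\left(6 + 2^{2} + 2 \cdot 2\right) - -12\right) = \left(-4\right) \left(-30\right) + \left(\left(6 + 4 + 4\right) + 12\right) = 120 + \left(14 + 12\right) = 120 + 26 = 146$)
$-1020 - x = -1020 - 146 = -1166$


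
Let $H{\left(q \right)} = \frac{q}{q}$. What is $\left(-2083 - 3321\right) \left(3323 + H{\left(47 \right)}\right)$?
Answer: $-17962896$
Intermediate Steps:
$H{\left(q \right)} = 1$
$\left(-2083 - 3321\right) \left(3323 + H{\left(47 \right)}\right) = \left(-2083 - 3321\right) \left(3323 + 1\right) = \left(-5404\right) 3324 = -17962896$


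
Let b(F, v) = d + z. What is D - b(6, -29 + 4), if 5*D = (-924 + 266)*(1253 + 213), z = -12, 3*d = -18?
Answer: -964538/5 ≈ -1.9291e+5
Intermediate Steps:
d = -6 (d = (⅓)*(-18) = -6)
b(F, v) = -18 (b(F, v) = -6 - 12 = -18)
D = -964628/5 (D = ((-924 + 266)*(1253 + 213))/5 = (-658*1466)/5 = (⅕)*(-964628) = -964628/5 ≈ -1.9293e+5)
D - b(6, -29 + 4) = -964628/5 - 1*(-18) = -964628/5 + 18 = -964538/5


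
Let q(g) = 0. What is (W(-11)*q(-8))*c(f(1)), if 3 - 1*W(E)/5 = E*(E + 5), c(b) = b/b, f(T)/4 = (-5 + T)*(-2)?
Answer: 0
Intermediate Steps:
f(T) = 40 - 8*T (f(T) = 4*((-5 + T)*(-2)) = 4*(10 - 2*T) = 40 - 8*T)
c(b) = 1
W(E) = 15 - 5*E*(5 + E) (W(E) = 15 - 5*E*(E + 5) = 15 - 5*E*(5 + E))
(W(-11)*q(-8))*c(f(1)) = ((15 - 25*(-11) - 5*(-11)²)*0)*1 = ((15 + 275 - 5*121)*0)*1 = ((15 + 275 - 605)*0)*1 = -315*0*1 = 0*1 = 0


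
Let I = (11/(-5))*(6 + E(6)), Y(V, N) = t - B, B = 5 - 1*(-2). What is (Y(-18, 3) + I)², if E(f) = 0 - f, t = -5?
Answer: 144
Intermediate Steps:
E(f) = -f
B = 7 (B = 5 + 2 = 7)
Y(V, N) = -12 (Y(V, N) = -5 - 1*7 = -5 - 7 = -12)
I = 0 (I = (11/(-5))*(6 - 1*6) = (11*(-⅕))*(6 - 6) = -11/5*0 = 0)
(Y(-18, 3) + I)² = (-12 + 0)² = (-12)² = 144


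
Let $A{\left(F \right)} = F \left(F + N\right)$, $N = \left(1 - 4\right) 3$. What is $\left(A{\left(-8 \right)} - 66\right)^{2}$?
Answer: $4900$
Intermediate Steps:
$N = -9$ ($N = \left(-3\right) 3 = -9$)
$A{\left(F \right)} = F \left(-9 + F\right)$ ($A{\left(F \right)} = F \left(F - 9\right) = F \left(-9 + F\right)$)
$\left(A{\left(-8 \right)} - 66\right)^{2} = \left(- 8 \left(-9 - 8\right) - 66\right)^{2} = \left(\left(-8\right) \left(-17\right) - 66\right)^{2} = \left(136 - 66\right)^{2} = 70^{2} = 4900$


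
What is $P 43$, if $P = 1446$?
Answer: $62178$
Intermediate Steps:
$P 43 = 1446 \cdot 43 = 62178$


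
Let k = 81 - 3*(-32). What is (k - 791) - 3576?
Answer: -4190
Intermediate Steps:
k = 177 (k = 81 + 96 = 177)
(k - 791) - 3576 = (177 - 791) - 3576 = -614 - 3576 = -4190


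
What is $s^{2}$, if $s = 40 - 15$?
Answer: $625$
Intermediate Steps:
$s = 25$ ($s = 40 - 15 = 25$)
$s^{2} = 25^{2} = 625$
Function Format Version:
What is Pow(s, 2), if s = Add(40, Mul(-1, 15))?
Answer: 625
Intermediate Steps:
s = 25 (s = Add(40, -15) = 25)
Pow(s, 2) = Pow(25, 2) = 625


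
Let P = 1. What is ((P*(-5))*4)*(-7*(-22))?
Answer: -3080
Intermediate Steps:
((P*(-5))*4)*(-7*(-22)) = ((1*(-5))*4)*(-7*(-22)) = -5*4*154 = -20*154 = -3080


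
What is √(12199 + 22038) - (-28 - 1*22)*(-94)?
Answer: -4700 + √34237 ≈ -4515.0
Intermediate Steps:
√(12199 + 22038) - (-28 - 1*22)*(-94) = √34237 - (-28 - 22)*(-94) = √34237 - (-50)*(-94) = √34237 - 1*4700 = √34237 - 4700 = -4700 + √34237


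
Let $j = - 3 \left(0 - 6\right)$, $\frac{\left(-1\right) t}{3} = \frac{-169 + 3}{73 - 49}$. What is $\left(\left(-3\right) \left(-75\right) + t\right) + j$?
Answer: $\frac{1055}{4} \approx 263.75$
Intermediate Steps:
$t = \frac{83}{4}$ ($t = - 3 \frac{-169 + 3}{73 - 49} = - 3 \left(- \frac{166}{24}\right) = - 3 \left(\left(-166\right) \frac{1}{24}\right) = \left(-3\right) \left(- \frac{83}{12}\right) = \frac{83}{4} \approx 20.75$)
$j = 18$ ($j = \left(-3\right) \left(-6\right) = 18$)
$\left(\left(-3\right) \left(-75\right) + t\right) + j = \left(\left(-3\right) \left(-75\right) + \frac{83}{4}\right) + 18 = \left(225 + \frac{83}{4}\right) + 18 = \frac{983}{4} + 18 = \frac{1055}{4}$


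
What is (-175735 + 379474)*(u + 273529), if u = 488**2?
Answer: 104247745347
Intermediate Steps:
u = 238144
(-175735 + 379474)*(u + 273529) = (-175735 + 379474)*(238144 + 273529) = 203739*511673 = 104247745347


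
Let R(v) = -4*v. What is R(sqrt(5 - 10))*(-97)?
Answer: 388*I*sqrt(5) ≈ 867.59*I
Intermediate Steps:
R(sqrt(5 - 10))*(-97) = -4*sqrt(5 - 10)*(-97) = -4*I*sqrt(5)*(-97) = 388*I*sqrt(5)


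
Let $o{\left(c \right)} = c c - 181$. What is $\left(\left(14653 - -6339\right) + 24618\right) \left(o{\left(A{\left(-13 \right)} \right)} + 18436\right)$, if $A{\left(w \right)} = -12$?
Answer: $839178390$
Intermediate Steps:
$o{\left(c \right)} = -181 + c^{2}$ ($o{\left(c \right)} = c^{2} - 181 = -181 + c^{2}$)
$\left(\left(14653 - -6339\right) + 24618\right) \left(o{\left(A{\left(-13 \right)} \right)} + 18436\right) = \left(\left(14653 - -6339\right) + 24618\right) \left(\left(-181 + \left(-12\right)^{2}\right) + 18436\right) = \left(\left(14653 + 6339\right) + 24618\right) \left(\left(-181 + 144\right) + 18436\right) = \left(20992 + 24618\right) \left(-37 + 18436\right) = 45610 \cdot 18399 = 839178390$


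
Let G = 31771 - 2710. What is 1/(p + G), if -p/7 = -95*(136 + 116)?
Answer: 1/196641 ≈ 5.0854e-6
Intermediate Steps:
p = 167580 (p = -(-665)*(136 + 116) = -(-665)*252 = -7*(-23940) = 167580)
G = 29061
1/(p + G) = 1/(167580 + 29061) = 1/196641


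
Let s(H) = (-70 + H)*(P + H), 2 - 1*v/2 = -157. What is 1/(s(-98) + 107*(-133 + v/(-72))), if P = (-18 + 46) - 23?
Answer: 12/11045 ≈ 0.0010865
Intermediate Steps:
v = 318 (v = 4 - 2*(-157) = 4 + 314 = 318)
P = 5 (P = 28 - 23 = 5)
s(H) = (-70 + H)*(5 + H)
1/(s(-98) + 107*(-133 + v/(-72))) = 1/((-350 + (-98)**2 - 65*(-98)) + 107*(-133 + 318/(-72))) = 1/((-350 + 9604 + 6370) + 107*(-133 + 318*(-1/72))) = 1/(15624 + 107*(-133 - 53/12)) = 1/(15624 + 107*(-1649/12)) = 1/(15624 - 176443/12) = 1/(11045/12) = 12/11045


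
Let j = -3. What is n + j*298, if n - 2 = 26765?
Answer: 25873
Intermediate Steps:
n = 26767 (n = 2 + 26765 = 26767)
n + j*298 = 26767 - 3*298 = 26767 - 894 = 25873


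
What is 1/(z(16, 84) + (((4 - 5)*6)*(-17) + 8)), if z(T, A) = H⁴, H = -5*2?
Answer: 1/10110 ≈ 9.8912e-5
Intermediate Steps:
H = -10
z(T, A) = 10000 (z(T, A) = (-10)⁴ = 10000)
1/(z(16, 84) + (((4 - 5)*6)*(-17) + 8)) = 1/(10000 + (((4 - 5)*6)*(-17) + 8)) = 1/(10000 + (-1*6*(-17) + 8)) = 1/(10000 + (-6*(-17) + 8)) = 1/(10000 + (102 + 8)) = 1/(10000 + 110) = 1/10110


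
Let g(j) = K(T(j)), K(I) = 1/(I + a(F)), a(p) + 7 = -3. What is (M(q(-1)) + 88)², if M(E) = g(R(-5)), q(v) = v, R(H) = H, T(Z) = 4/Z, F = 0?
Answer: 22534009/2916 ≈ 7727.7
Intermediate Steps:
a(p) = -10 (a(p) = -7 - 3 = -10)
K(I) = 1/(-10 + I) (K(I) = 1/(I - 10) = 1/(-10 + I))
g(j) = 1/(-10 + 4/j)
M(E) = -5/54 (M(E) = -1*(-5)/(-4 + 10*(-5)) = -1*(-5)/(-4 - 50) = -1*(-5)/(-54) = -1*(-5)*(-1/54) = -5/54)
(M(q(-1)) + 88)² = (-5/54 + 88)² = (4747/54)² = 22534009/2916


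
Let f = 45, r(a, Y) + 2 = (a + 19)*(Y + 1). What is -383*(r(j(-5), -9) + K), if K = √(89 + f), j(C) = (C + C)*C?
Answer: 212182 - 383*√134 ≈ 2.0775e+5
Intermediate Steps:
j(C) = 2*C² (j(C) = (2*C)*C = 2*C²)
r(a, Y) = -2 + (1 + Y)*(19 + a) (r(a, Y) = -2 + (a + 19)*(Y + 1) = -2 + (19 + a)*(1 + Y) = -2 + (1 + Y)*(19 + a))
K = √134 (K = √(89 + 45) = √134 ≈ 11.576)
-383*(r(j(-5), -9) + K) = -383*((17 + 2*(-5)² + 19*(-9) - 18*(-5)²) + √134) = -383*((17 + 2*25 - 171 - 18*25) + √134) = -383*((17 + 50 - 171 - 9*50) + √134) = -383*((17 + 50 - 171 - 450) + √134) = -383*(-554 + √134) = 212182 - 383*√134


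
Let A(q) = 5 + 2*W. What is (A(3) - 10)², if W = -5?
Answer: 225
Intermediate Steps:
A(q) = -5 (A(q) = 5 + 2*(-5) = 5 - 10 = -5)
(A(3) - 10)² = (-5 - 10)² = (-15)² = 225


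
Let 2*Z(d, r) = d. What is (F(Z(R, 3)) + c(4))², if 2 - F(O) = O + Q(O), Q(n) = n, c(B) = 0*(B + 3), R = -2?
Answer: 16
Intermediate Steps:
c(B) = 0 (c(B) = 0*(3 + B) = 0)
Z(d, r) = d/2
F(O) = 2 - 2*O (F(O) = 2 - (O + O) = 2 - 2*O)
(F(Z(R, 3)) + c(4))² = ((2 - (-2)) + 0)² = ((2 - 2*(-1)) + 0)² = ((2 + 2) + 0)² = (4 + 0)² = 4² = 16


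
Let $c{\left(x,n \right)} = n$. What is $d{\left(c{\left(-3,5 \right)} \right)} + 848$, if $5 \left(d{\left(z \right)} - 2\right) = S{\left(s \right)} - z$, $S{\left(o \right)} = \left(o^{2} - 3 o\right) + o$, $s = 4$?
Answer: $\frac{4253}{5} \approx 850.6$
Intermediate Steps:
$S{\left(o \right)} = o^{2} - 2 o$
$d{\left(z \right)} = \frac{18}{5} - \frac{z}{5}$ ($d{\left(z \right)} = 2 + \frac{4 \left(-2 + 4\right) - z}{5} = 2 + \frac{4 \cdot 2 - z}{5} = 2 + \frac{8 - z}{5} = 2 - \left(- \frac{8}{5} + \frac{z}{5}\right) = \frac{18}{5} - \frac{z}{5}$)
$d{\left(c{\left(-3,5 \right)} \right)} + 848 = \left(\frac{18}{5} - 1\right) + 848 = \frac{13}{5} + 848 = \frac{4253}{5}$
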